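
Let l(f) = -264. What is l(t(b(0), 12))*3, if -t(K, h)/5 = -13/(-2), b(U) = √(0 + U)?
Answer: -792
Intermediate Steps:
b(U) = √U
t(K, h) = -65/2 (t(K, h) = -(-65)/(-2) = -(-65)*(-1)/2 = -5*13/2 = -65/2)
l(t(b(0), 12))*3 = -264*3 = -792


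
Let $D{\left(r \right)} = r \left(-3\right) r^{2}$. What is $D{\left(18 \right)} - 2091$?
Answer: $-19587$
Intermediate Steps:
$D{\left(r \right)} = - 3 r^{3}$ ($D{\left(r \right)} = - 3 r r^{2} = - 3 r^{3}$)
$D{\left(18 \right)} - 2091 = - 3 \cdot 18^{3} - 2091 = \left(-3\right) 5832 - 2091 = -17496 - 2091 = -19587$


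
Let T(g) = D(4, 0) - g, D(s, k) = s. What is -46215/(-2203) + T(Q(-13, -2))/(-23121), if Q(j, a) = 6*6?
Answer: 1068607511/50935563 ≈ 20.980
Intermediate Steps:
Q(j, a) = 36
T(g) = 4 - g
-46215/(-2203) + T(Q(-13, -2))/(-23121) = -46215/(-2203) + (4 - 1*36)/(-23121) = -46215*(-1/2203) + (4 - 36)*(-1/23121) = 46215/2203 - 32*(-1/23121) = 46215/2203 + 32/23121 = 1068607511/50935563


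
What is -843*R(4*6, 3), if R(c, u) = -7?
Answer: 5901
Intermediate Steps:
-843*R(4*6, 3) = -843*(-7) = 5901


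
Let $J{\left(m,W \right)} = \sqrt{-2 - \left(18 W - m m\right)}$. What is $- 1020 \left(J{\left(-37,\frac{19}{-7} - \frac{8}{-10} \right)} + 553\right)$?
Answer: $-564060 - \frac{204 \sqrt{1716785}}{7} \approx -6.0225 \cdot 10^{5}$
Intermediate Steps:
$J{\left(m,W \right)} = \sqrt{-2 + m^{2} - 18 W}$ ($J{\left(m,W \right)} = \sqrt{-2 - \left(- m^{2} + 18 W\right)} = \sqrt{-2 + m^{2} - 18 W}$)
$- 1020 \left(J{\left(-37,\frac{19}{-7} - \frac{8}{-10} \right)} + 553\right) = - 1020 \left(\sqrt{-2 + \left(-37\right)^{2} - 18 \left(\frac{19}{-7} - \frac{8}{-10}\right)} + 553\right) = - 1020 \left(\sqrt{-2 + 1369 - 18 \left(19 \left(- \frac{1}{7}\right) - - \frac{4}{5}\right)} + 553\right) = - 1020 \left(\sqrt{-2 + 1369 - 18 \left(- \frac{19}{7} + \frac{4}{5}\right)} + 553\right) = - 1020 \left(\sqrt{-2 + 1369 - - \frac{1206}{35}} + 553\right) = - 1020 \left(\sqrt{-2 + 1369 + \frac{1206}{35}} + 553\right) = - 1020 \left(\sqrt{\frac{49051}{35}} + 553\right) = - 1020 \left(\frac{\sqrt{1716785}}{35} + 553\right) = - 1020 \left(553 + \frac{\sqrt{1716785}}{35}\right) = -564060 - \frac{204 \sqrt{1716785}}{7}$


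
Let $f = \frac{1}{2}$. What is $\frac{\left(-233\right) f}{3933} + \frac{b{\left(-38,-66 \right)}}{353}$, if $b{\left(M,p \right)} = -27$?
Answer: $- \frac{294631}{2776698} \approx -0.10611$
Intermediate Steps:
$f = \frac{1}{2} \approx 0.5$
$\frac{\left(-233\right) f}{3933} + \frac{b{\left(-38,-66 \right)}}{353} = \frac{\left(-233\right) \frac{1}{2}}{3933} - \frac{27}{353} = \left(- \frac{233}{2}\right) \frac{1}{3933} - \frac{27}{353} = - \frac{233}{7866} - \frac{27}{353} = - \frac{294631}{2776698}$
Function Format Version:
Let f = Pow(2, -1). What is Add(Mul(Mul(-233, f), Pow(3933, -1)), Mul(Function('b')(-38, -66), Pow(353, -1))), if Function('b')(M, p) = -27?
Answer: Rational(-294631, 2776698) ≈ -0.10611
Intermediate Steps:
f = Rational(1, 2) ≈ 0.50000
Add(Mul(Mul(-233, f), Pow(3933, -1)), Mul(Function('b')(-38, -66), Pow(353, -1))) = Add(Mul(Mul(-233, Rational(1, 2)), Pow(3933, -1)), Mul(-27, Pow(353, -1))) = Add(Mul(Rational(-233, 2), Rational(1, 3933)), Mul(-27, Rational(1, 353))) = Add(Rational(-233, 7866), Rational(-27, 353)) = Rational(-294631, 2776698)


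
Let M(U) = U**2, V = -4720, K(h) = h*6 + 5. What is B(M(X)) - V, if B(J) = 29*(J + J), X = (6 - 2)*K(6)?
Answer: 1564688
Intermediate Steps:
K(h) = 5 + 6*h (K(h) = 6*h + 5 = 5 + 6*h)
X = 164 (X = (6 - 2)*(5 + 6*6) = 4*(5 + 36) = 4*41 = 164)
B(J) = 58*J (B(J) = 29*(2*J) = 58*J)
B(M(X)) - V = 58*164**2 - 1*(-4720) = 58*26896 + 4720 = 1559968 + 4720 = 1564688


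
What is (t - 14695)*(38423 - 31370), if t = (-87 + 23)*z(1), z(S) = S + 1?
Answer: -104546619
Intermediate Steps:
z(S) = 1 + S
t = -128 (t = (-87 + 23)*(1 + 1) = -64*2 = -128)
(t - 14695)*(38423 - 31370) = (-128 - 14695)*(38423 - 31370) = -14823*7053 = -104546619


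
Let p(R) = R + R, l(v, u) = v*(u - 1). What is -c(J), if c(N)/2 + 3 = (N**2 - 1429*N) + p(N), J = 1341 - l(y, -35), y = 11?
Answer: -1076934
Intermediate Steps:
l(v, u) = v*(-1 + u)
p(R) = 2*R
J = 1737 (J = 1341 - 11*(-1 - 35) = 1341 - 11*(-36) = 1341 - 1*(-396) = 1341 + 396 = 1737)
c(N) = -6 - 2854*N + 2*N**2 (c(N) = -6 + 2*((N**2 - 1429*N) + 2*N) = -6 + 2*(N**2 - 1427*N) = -6 + (-2854*N + 2*N**2) = -6 - 2854*N + 2*N**2)
-c(J) = -(-6 - 2854*1737 + 2*1737**2) = -(-6 - 4957398 + 2*3017169) = -(-6 - 4957398 + 6034338) = -1*1076934 = -1076934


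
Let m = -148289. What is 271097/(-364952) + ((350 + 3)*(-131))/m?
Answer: -23324227697/54118367128 ≈ -0.43099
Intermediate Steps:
271097/(-364952) + ((350 + 3)*(-131))/m = 271097/(-364952) + ((350 + 3)*(-131))/(-148289) = 271097*(-1/364952) + (353*(-131))*(-1/148289) = -271097/364952 - 46243*(-1/148289) = -271097/364952 + 46243/148289 = -23324227697/54118367128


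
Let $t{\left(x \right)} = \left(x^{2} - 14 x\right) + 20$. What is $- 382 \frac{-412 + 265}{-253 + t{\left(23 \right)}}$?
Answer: $- \frac{28077}{13} \approx -2159.8$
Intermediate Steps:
$t{\left(x \right)} = 20 + x^{2} - 14 x$
$- 382 \frac{-412 + 265}{-253 + t{\left(23 \right)}} = - 382 \frac{-412 + 265}{-253 + \left(20 + 23^{2} - 322\right)} = - 382 \left(- \frac{147}{-253 + \left(20 + 529 - 322\right)}\right) = - 382 \left(- \frac{147}{-253 + 227}\right) = - 382 \left(- \frac{147}{-26}\right) = - 382 \left(\left(-147\right) \left(- \frac{1}{26}\right)\right) = \left(-382\right) \frac{147}{26} = - \frac{28077}{13}$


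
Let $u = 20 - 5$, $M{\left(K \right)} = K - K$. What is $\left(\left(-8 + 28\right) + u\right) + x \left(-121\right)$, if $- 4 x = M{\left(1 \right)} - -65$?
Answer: $\frac{8005}{4} \approx 2001.3$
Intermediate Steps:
$M{\left(K \right)} = 0$
$u = 15$ ($u = 20 - 5 = 15$)
$x = - \frac{65}{4}$ ($x = - \frac{0 - -65}{4} = - \frac{0 + 65}{4} = \left(- \frac{1}{4}\right) 65 = - \frac{65}{4} \approx -16.25$)
$\left(\left(-8 + 28\right) + u\right) + x \left(-121\right) = \left(\left(-8 + 28\right) + 15\right) - - \frac{7865}{4} = \left(20 + 15\right) + \frac{7865}{4} = 35 + \frac{7865}{4} = \frac{8005}{4}$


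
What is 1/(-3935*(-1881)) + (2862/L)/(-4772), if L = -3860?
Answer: 2120218549/13633936656120 ≈ 0.00015551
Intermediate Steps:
1/(-3935*(-1881)) + (2862/L)/(-4772) = 1/(-3935*(-1881)) + (2862/(-3860))/(-4772) = -1/3935*(-1/1881) + (2862*(-1/3860))*(-1/4772) = 1/7401735 - 1431/1930*(-1/4772) = 1/7401735 + 1431/9209960 = 2120218549/13633936656120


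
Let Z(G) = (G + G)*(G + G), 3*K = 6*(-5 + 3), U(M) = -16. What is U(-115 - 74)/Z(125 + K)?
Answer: -4/14641 ≈ -0.00027321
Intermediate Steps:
K = -4 (K = (6*(-5 + 3))/3 = (6*(-2))/3 = (⅓)*(-12) = -4)
Z(G) = 4*G² (Z(G) = (2*G)*(2*G) = 4*G²)
U(-115 - 74)/Z(125 + K) = -16*1/(4*(125 - 4)²) = -16/(4*121²) = -16/(4*14641) = -16/58564 = -16*1/58564 = -4/14641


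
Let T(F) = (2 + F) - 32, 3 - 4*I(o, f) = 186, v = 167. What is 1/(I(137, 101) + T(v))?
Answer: 4/365 ≈ 0.010959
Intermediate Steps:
I(o, f) = -183/4 (I(o, f) = 3/4 - 1/4*186 = 3/4 - 93/2 = -183/4)
T(F) = -30 + F
1/(I(137, 101) + T(v)) = 1/(-183/4 + (-30 + 167)) = 1/(-183/4 + 137) = 1/(365/4) = 4/365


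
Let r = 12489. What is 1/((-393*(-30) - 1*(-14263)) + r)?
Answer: 1/38542 ≈ 2.5946e-5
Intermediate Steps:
1/((-393*(-30) - 1*(-14263)) + r) = 1/((-393*(-30) - 1*(-14263)) + 12489) = 1/((11790 + 14263) + 12489) = 1/(26053 + 12489) = 1/38542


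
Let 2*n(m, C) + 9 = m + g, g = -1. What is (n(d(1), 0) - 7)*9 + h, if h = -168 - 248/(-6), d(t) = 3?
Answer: -1327/6 ≈ -221.17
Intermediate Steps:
n(m, C) = -5 + m/2 (n(m, C) = -9/2 + (m - 1)/2 = -9/2 + (-1 + m)/2 = -9/2 + (-1/2 + m/2) = -5 + m/2)
h = -380/3 (h = -168 - 248*(-1)/6 = -168 - 1*(-124/3) = -168 + 124/3 = -380/3 ≈ -126.67)
(n(d(1), 0) - 7)*9 + h = ((-5 + (1/2)*3) - 7)*9 - 380/3 = ((-5 + 3/2) - 7)*9 - 380/3 = (-7/2 - 7)*9 - 380/3 = -21/2*9 - 380/3 = -189/2 - 380/3 = -1327/6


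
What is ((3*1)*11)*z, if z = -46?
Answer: -1518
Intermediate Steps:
((3*1)*11)*z = ((3*1)*11)*(-46) = (3*11)*(-46) = 33*(-46) = -1518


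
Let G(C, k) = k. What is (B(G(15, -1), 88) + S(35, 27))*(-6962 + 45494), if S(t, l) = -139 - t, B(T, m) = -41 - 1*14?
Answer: -8823828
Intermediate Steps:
B(T, m) = -55 (B(T, m) = -41 - 14 = -55)
(B(G(15, -1), 88) + S(35, 27))*(-6962 + 45494) = (-55 + (-139 - 1*35))*(-6962 + 45494) = (-55 + (-139 - 35))*38532 = (-55 - 174)*38532 = -229*38532 = -8823828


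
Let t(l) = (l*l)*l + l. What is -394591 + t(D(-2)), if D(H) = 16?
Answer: -390479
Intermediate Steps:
t(l) = l + l³ (t(l) = l²*l + l = l³ + l = l + l³)
-394591 + t(D(-2)) = -394591 + (16 + 16³) = -394591 + (16 + 4096) = -394591 + 4112 = -390479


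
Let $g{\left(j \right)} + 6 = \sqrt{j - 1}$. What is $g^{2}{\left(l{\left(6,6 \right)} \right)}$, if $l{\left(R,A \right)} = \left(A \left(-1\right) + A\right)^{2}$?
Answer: $\left(6 - i\right)^{2} \approx 35.0 - 12.0 i$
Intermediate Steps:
$l{\left(R,A \right)} = 0$ ($l{\left(R,A \right)} = \left(- A + A\right)^{2} = 0^{2} = 0$)
$g{\left(j \right)} = -6 + \sqrt{-1 + j}$ ($g{\left(j \right)} = -6 + \sqrt{j - 1} = -6 + \sqrt{-1 + j}$)
$g^{2}{\left(l{\left(6,6 \right)} \right)} = \left(-6 + \sqrt{-1 + 0}\right)^{2} = \left(-6 + \sqrt{-1}\right)^{2} = \left(-6 + i\right)^{2}$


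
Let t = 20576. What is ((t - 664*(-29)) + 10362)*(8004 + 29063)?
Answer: 1860540998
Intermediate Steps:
((t - 664*(-29)) + 10362)*(8004 + 29063) = ((20576 - 664*(-29)) + 10362)*(8004 + 29063) = ((20576 + 19256) + 10362)*37067 = (39832 + 10362)*37067 = 50194*37067 = 1860540998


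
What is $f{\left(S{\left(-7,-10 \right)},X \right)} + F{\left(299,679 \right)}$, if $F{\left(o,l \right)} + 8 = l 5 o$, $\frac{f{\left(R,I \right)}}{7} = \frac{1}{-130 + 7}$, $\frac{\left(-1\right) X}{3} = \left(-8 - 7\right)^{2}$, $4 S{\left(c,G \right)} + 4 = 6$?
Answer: $\frac{124856924}{123} \approx 1.0151 \cdot 10^{6}$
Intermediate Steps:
$S{\left(c,G \right)} = \frac{1}{2}$ ($S{\left(c,G \right)} = -1 + \frac{1}{4} \cdot 6 = -1 + \frac{3}{2} = \frac{1}{2}$)
$X = -675$ ($X = - 3 \left(-8 - 7\right)^{2} = - 3 \left(-15\right)^{2} = \left(-3\right) 225 = -675$)
$f{\left(R,I \right)} = - \frac{7}{123}$ ($f{\left(R,I \right)} = \frac{7}{-130 + 7} = \frac{7}{-123} = 7 \left(- \frac{1}{123}\right) = - \frac{7}{123}$)
$F{\left(o,l \right)} = -8 + 5 l o$ ($F{\left(o,l \right)} = -8 + l 5 o = -8 + 5 l o$)
$f{\left(S{\left(-7,-10 \right)},X \right)} + F{\left(299,679 \right)} = - \frac{7}{123} - \left(8 - 1015105\right) = - \frac{7}{123} + \left(-8 + 1015105\right) = - \frac{7}{123} + 1015097 = \frac{124856924}{123}$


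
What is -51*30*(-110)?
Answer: 168300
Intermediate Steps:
-51*30*(-110) = -1530*(-110) = 168300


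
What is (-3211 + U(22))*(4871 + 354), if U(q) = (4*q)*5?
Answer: -14478475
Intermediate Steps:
U(q) = 20*q
(-3211 + U(22))*(4871 + 354) = (-3211 + 20*22)*(4871 + 354) = (-3211 + 440)*5225 = -2771*5225 = -14478475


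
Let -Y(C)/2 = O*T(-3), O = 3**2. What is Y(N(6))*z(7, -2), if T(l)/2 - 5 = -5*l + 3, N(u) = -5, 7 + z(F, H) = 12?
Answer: -4140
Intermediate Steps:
O = 9
z(F, H) = 5 (z(F, H) = -7 + 12 = 5)
T(l) = 16 - 10*l (T(l) = 10 + 2*(-5*l + 3) = 10 + 2*(3 - 5*l) = 10 + (6 - 10*l) = 16 - 10*l)
Y(C) = -828 (Y(C) = -18*(16 - 10*(-3)) = -18*(16 + 30) = -18*46 = -2*414 = -828)
Y(N(6))*z(7, -2) = -828*5 = -4140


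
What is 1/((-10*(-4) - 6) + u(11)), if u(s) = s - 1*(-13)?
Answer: 1/58 ≈ 0.017241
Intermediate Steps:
u(s) = 13 + s (u(s) = s + 13 = 13 + s)
1/((-10*(-4) - 6) + u(11)) = 1/((-10*(-4) - 6) + (13 + 11)) = 1/((40 - 6) + 24) = 1/(34 + 24) = 1/58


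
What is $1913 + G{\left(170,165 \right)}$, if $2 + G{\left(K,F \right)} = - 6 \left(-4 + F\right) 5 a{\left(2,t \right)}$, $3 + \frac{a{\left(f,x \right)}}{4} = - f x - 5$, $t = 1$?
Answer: $195111$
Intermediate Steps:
$a{\left(f,x \right)} = -32 - 4 f x$ ($a{\left(f,x \right)} = -12 + 4 \left(- f x - 5\right) = -12 + 4 \left(-5 - f x\right) = -12 - \left(20 + 4 f x\right) = -32 - 4 f x$)
$G{\left(K,F \right)} = -4802 + 1200 F$ ($G{\left(K,F \right)} = -2 + - 6 \left(-4 + F\right) 5 \left(-32 - 8 \cdot 1\right) = -2 + - 6 \left(-20 + 5 F\right) \left(-32 - 8\right) = -2 + \left(120 - 30 F\right) \left(-40\right) = -2 + \left(-4800 + 1200 F\right) = -4802 + 1200 F$)
$1913 + G{\left(170,165 \right)} = 1913 + \left(-4802 + 1200 \cdot 165\right) = 1913 + \left(-4802 + 198000\right) = 1913 + 193198 = 195111$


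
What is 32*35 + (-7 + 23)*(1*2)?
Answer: 1152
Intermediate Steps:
32*35 + (-7 + 23)*(1*2) = 1120 + 16*2 = 1120 + 32 = 1152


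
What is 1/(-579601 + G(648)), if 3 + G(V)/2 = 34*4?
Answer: -1/579335 ≈ -1.7261e-6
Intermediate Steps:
G(V) = 266 (G(V) = -6 + 2*(34*4) = -6 + 2*136 = -6 + 272 = 266)
1/(-579601 + G(648)) = 1/(-579601 + 266) = 1/(-579335) = -1/579335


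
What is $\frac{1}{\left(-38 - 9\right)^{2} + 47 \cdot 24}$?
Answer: $\frac{1}{3337} \approx 0.00029967$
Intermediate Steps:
$\frac{1}{\left(-38 - 9\right)^{2} + 47 \cdot 24} = \frac{1}{\left(-47\right)^{2} + 1128} = \frac{1}{2209 + 1128} = \frac{1}{3337}$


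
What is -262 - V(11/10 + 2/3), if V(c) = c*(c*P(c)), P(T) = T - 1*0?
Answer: -7222877/27000 ≈ -267.51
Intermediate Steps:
P(T) = T (P(T) = T + 0 = T)
V(c) = c³ (V(c) = c*(c*c) = c*c² = c³)
-262 - V(11/10 + 2/3) = -262 - (11/10 + 2/3)³ = -262 - (11*(⅒) + 2*(⅓))³ = -262 - (11/10 + ⅔)³ = -262 - (53/30)³ = -262 - 1*148877/27000 = -262 - 148877/27000 = -7222877/27000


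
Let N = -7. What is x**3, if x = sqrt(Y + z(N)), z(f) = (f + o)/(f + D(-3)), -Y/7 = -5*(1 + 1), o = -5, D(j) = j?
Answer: 712*sqrt(445)/25 ≈ 600.79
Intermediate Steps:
Y = 70 (Y = -(-35)*(1 + 1) = -(-35)*2 = -7*(-10) = 70)
z(f) = (-5 + f)/(-3 + f) (z(f) = (f - 5)/(f - 3) = (-5 + f)/(-3 + f))
x = 2*sqrt(445)/5 (x = sqrt(70 + (-5 - 7)/(-3 - 7)) = sqrt(70 - 12/(-10)) = sqrt(70 - 1/10*(-12)) = sqrt(70 + 6/5) = sqrt(356/5) = 2*sqrt(445)/5 ≈ 8.4380)
x**3 = (2*sqrt(445)/5)**3 = 712*sqrt(445)/25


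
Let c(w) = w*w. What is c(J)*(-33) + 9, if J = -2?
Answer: -123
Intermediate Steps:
c(w) = w²
c(J)*(-33) + 9 = (-2)²*(-33) + 9 = 4*(-33) + 9 = -132 + 9 = -123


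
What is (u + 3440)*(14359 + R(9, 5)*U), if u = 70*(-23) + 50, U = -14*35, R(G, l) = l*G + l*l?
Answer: -37489080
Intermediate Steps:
R(G, l) = l² + G*l (R(G, l) = G*l + l² = l² + G*l)
U = -490
u = -1560 (u = -1610 + 50 = -1560)
(u + 3440)*(14359 + R(9, 5)*U) = (-1560 + 3440)*(14359 + (5*(9 + 5))*(-490)) = 1880*(14359 + (5*14)*(-490)) = 1880*(14359 + 70*(-490)) = 1880*(14359 - 34300) = 1880*(-19941) = -37489080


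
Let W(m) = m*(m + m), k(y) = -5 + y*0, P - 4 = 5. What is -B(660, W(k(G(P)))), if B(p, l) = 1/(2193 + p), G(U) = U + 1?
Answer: -1/2853 ≈ -0.00035051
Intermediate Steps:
P = 9 (P = 4 + 5 = 9)
G(U) = 1 + U
k(y) = -5 (k(y) = -5 + 0 = -5)
W(m) = 2*m**2 (W(m) = m*(2*m) = 2*m**2)
-B(660, W(k(G(P)))) = -1/(2193 + 660) = -1/2853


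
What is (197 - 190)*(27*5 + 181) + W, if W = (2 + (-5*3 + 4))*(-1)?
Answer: 2221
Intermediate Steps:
W = 9 (W = (2 + (-15 + 4))*(-1) = (2 - 11)*(-1) = -9*(-1) = 9)
(197 - 190)*(27*5 + 181) + W = (197 - 190)*(27*5 + 181) + 9 = 7*(135 + 181) + 9 = 7*316 + 9 = 2212 + 9 = 2221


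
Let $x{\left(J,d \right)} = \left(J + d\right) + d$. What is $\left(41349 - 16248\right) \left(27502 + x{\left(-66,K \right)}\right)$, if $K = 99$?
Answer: $693641034$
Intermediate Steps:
$x{\left(J,d \right)} = J + 2 d$
$\left(41349 - 16248\right) \left(27502 + x{\left(-66,K \right)}\right) = \left(41349 - 16248\right) \left(27502 + \left(-66 + 2 \cdot 99\right)\right) = 25101 \left(27502 + \left(-66 + 198\right)\right) = 25101 \left(27502 + 132\right) = 25101 \cdot 27634 = 693641034$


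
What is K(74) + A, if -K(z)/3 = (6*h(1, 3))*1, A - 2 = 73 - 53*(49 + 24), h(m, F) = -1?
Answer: -3776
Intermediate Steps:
A = -3794 (A = 2 + (73 - 53*(49 + 24)) = 2 + (73 - 53*73) = 2 + (73 - 3869) = 2 - 3796 = -3794)
K(z) = 18 (K(z) = -3*6*(-1) = -(-18) = -3*(-6) = 18)
K(74) + A = 18 - 3794 = -3776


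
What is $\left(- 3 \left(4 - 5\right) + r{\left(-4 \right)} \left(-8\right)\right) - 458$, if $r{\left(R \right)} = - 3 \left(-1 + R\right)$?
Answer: $-575$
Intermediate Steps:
$r{\left(R \right)} = 3 - 3 R$
$\left(- 3 \left(4 - 5\right) + r{\left(-4 \right)} \left(-8\right)\right) - 458 = \left(- 3 \left(4 - 5\right) + \left(3 - -12\right) \left(-8\right)\right) - 458 = \left(\left(-3\right) \left(-1\right) + \left(3 + 12\right) \left(-8\right)\right) - 458 = \left(3 + 15 \left(-8\right)\right) - 458 = \left(3 - 120\right) - 458 = -117 - 458 = -575$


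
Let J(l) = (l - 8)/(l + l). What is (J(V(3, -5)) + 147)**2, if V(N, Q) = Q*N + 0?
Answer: 19651489/900 ≈ 21835.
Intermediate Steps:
V(N, Q) = N*Q (V(N, Q) = N*Q + 0 = N*Q)
J(l) = (-8 + l)/(2*l) (J(l) = (-8 + l)/((2*l)) = (-8 + l)*(1/(2*l)) = (-8 + l)/(2*l))
(J(V(3, -5)) + 147)**2 = ((-8 + 3*(-5))/(2*((3*(-5)))) + 147)**2 = ((1/2)*(-8 - 15)/(-15) + 147)**2 = ((1/2)*(-1/15)*(-23) + 147)**2 = (23/30 + 147)**2 = (4433/30)**2 = 19651489/900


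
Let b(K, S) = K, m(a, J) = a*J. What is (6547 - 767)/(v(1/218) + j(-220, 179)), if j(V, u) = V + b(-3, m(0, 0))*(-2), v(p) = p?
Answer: -1260040/46651 ≈ -27.010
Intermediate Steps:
m(a, J) = J*a
j(V, u) = 6 + V (j(V, u) = V - 3*(-2) = V + 6 = 6 + V)
(6547 - 767)/(v(1/218) + j(-220, 179)) = (6547 - 767)/(1/218 + (6 - 220)) = 5780/(1/218 - 214) = 5780/(-46651/218) = 5780*(-218/46651) = -1260040/46651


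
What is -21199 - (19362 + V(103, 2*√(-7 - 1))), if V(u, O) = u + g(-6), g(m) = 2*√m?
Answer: -40664 - 2*I*√6 ≈ -40664.0 - 4.899*I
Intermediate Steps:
V(u, O) = u + 2*I*√6 (V(u, O) = u + 2*√(-6) = u + 2*(I*√6) = u + 2*I*√6)
-21199 - (19362 + V(103, 2*√(-7 - 1))) = -21199 - (19362 + (103 + 2*I*√6)) = -21199 - (19465 + 2*I*√6) = -21199 + (-19465 - 2*I*√6) = -40664 - 2*I*√6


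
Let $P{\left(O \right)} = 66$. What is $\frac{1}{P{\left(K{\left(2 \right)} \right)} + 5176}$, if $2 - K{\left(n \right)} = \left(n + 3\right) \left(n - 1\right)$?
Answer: $\frac{1}{5242} \approx 0.00019077$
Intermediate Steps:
$K{\left(n \right)} = 2 - \left(-1 + n\right) \left(3 + n\right)$ ($K{\left(n \right)} = 2 - \left(n + 3\right) \left(n - 1\right) = 2 - \left(3 + n\right) \left(-1 + n\right) = 2 - \left(-1 + n\right) \left(3 + n\right)$)
$\frac{1}{P{\left(K{\left(2 \right)} \right)} + 5176} = \frac{1}{66 + 5176} = \frac{1}{5242}$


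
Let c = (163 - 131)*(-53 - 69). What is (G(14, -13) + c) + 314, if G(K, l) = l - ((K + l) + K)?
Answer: -3618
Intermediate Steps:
G(K, l) = -2*K (G(K, l) = l - (l + 2*K) = l + (-l - 2*K) = -2*K)
c = -3904 (c = 32*(-122) = -3904)
(G(14, -13) + c) + 314 = (-2*14 - 3904) + 314 = (-28 - 3904) + 314 = -3932 + 314 = -3618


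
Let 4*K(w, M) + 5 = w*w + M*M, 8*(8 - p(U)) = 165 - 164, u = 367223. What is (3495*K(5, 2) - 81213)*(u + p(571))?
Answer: -176984716821/8 ≈ -2.2123e+10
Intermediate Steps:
p(U) = 63/8 (p(U) = 8 - (165 - 164)/8 = 8 - ⅛*1 = 8 - ⅛ = 63/8)
K(w, M) = -5/4 + M²/4 + w²/4 (K(w, M) = -5/4 + (w*w + M*M)/4 = -5/4 + (w² + M²)/4 = -5/4 + (M² + w²)/4 = -5/4 + (M²/4 + w²/4) = -5/4 + M²/4 + w²/4)
(3495*K(5, 2) - 81213)*(u + p(571)) = (3495*(-5/4 + (¼)*2² + (¼)*5²) - 81213)*(367223 + 63/8) = (3495*(-5/4 + (¼)*4 + (¼)*25) - 81213)*(2937847/8) = (3495*(-5/4 + 1 + 25/4) - 81213)*(2937847/8) = (3495*6 - 81213)*(2937847/8) = (20970 - 81213)*(2937847/8) = -60243*2937847/8 = -176984716821/8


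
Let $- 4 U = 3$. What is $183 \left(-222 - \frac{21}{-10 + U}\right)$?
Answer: $- \frac{1731546}{43} \approx -40269.0$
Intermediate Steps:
$U = - \frac{3}{4}$ ($U = \left(- \frac{1}{4}\right) 3 = - \frac{3}{4} \approx -0.75$)
$183 \left(-222 - \frac{21}{-10 + U}\right) = 183 \left(-222 - \frac{21}{-10 - \frac{3}{4}}\right) = 183 \left(-222 - \frac{21}{- \frac{43}{4}}\right) = 183 \left(-222 - - \frac{84}{43}\right) = 183 \left(-222 + \frac{84}{43}\right) = 183 \left(- \frac{9462}{43}\right) = - \frac{1731546}{43}$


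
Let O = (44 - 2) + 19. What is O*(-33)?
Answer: -2013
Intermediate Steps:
O = 61 (O = 42 + 19 = 61)
O*(-33) = 61*(-33) = -2013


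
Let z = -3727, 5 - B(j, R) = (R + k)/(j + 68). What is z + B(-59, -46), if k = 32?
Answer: -33484/9 ≈ -3720.4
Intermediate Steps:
B(j, R) = 5 - (32 + R)/(68 + j) (B(j, R) = 5 - (R + 32)/(j + 68) = 5 - (32 + R)/(68 + j))
z + B(-59, -46) = -3727 + (308 - 1*(-46) + 5*(-59))/(68 - 59) = -3727 + (308 + 46 - 295)/9 = -3727 + (1/9)*59 = -3727 + 59/9 = -33484/9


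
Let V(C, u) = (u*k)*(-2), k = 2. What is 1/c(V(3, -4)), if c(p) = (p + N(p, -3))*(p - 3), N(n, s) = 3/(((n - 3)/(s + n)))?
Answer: 1/247 ≈ 0.0040486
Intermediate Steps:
N(n, s) = 3*(n + s)/(-3 + n) (N(n, s) = 3/(((-3 + n)/(n + s))) = 3*((n + s)/(-3 + n)) = 3*(n + s)/(-3 + n))
V(C, u) = -4*u (V(C, u) = (u*2)*(-2) = (2*u)*(-2) = -4*u)
c(p) = (-3 + p)*(3 + p) (c(p) = (p + 3*(p - 3)/(-3 + p))*(p - 3) = (p + 3*(-3 + p)/(-3 + p))*(-3 + p) = (p + 3)*(-3 + p) = (3 + p)*(-3 + p) = (-3 + p)*(3 + p))
1/c(V(3, -4)) = 1/(-9 + (-4*(-4))²) = 1/(-9 + 16²) = 1/(-9 + 256) = 1/247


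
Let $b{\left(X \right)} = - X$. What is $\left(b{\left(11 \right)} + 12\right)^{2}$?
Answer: $1$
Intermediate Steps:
$\left(b{\left(11 \right)} + 12\right)^{2} = \left(\left(-1\right) 11 + 12\right)^{2} = \left(-11 + 12\right)^{2} = 1^{2} = 1$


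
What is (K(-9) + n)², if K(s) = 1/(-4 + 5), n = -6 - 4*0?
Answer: 25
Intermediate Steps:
n = -6 (n = -6 + 0 = -6)
K(s) = 1 (K(s) = 1/1 = 1)
(K(-9) + n)² = (1 - 6)² = (-5)² = 25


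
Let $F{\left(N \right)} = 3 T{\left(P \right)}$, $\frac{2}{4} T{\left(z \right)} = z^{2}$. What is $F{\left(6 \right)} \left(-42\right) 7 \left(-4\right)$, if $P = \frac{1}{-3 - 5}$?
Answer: $\frac{441}{4} \approx 110.25$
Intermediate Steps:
$P = - \frac{1}{8}$ ($P = \frac{1}{-8} = - \frac{1}{8} \approx -0.125$)
$T{\left(z \right)} = 2 z^{2}$
$F{\left(N \right)} = \frac{3}{32}$ ($F{\left(N \right)} = 3 \cdot 2 \left(- \frac{1}{8}\right)^{2} = 3 \cdot 2 \cdot \frac{1}{64} = 3 \cdot \frac{1}{32} = \frac{3}{32}$)
$F{\left(6 \right)} \left(-42\right) 7 \left(-4\right) = \frac{3}{32} \left(-42\right) 7 \left(-4\right) = \left(- \frac{63}{16}\right) \left(-28\right) = \frac{441}{4}$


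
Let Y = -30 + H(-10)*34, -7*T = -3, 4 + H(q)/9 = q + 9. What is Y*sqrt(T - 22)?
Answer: -1560*I*sqrt(1057)/7 ≈ -7245.4*I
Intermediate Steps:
H(q) = 45 + 9*q (H(q) = -36 + 9*(q + 9) = -36 + 9*(9 + q) = -36 + (81 + 9*q) = 45 + 9*q)
T = 3/7 (T = -1/7*(-3) = 3/7 ≈ 0.42857)
Y = -1560 (Y = -30 + (45 + 9*(-10))*34 = -30 + (45 - 90)*34 = -30 - 45*34 = -30 - 1530 = -1560)
Y*sqrt(T - 22) = -1560*sqrt(3/7 - 22) = -1560*I*sqrt(1057)/7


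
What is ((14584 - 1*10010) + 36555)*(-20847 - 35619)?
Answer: -2322390114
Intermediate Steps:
((14584 - 1*10010) + 36555)*(-20847 - 35619) = ((14584 - 10010) + 36555)*(-56466) = (4574 + 36555)*(-56466) = 41129*(-56466) = -2322390114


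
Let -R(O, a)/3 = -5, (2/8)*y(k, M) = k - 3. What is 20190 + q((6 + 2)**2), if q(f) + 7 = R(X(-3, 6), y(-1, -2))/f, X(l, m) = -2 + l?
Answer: 1291727/64 ≈ 20183.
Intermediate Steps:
y(k, M) = -12 + 4*k (y(k, M) = 4*(k - 3) = 4*(-3 + k) = -12 + 4*k)
R(O, a) = 15 (R(O, a) = -3*(-5) = 15)
q(f) = -7 + 15/f
20190 + q((6 + 2)**2) = 20190 + (-7 + 15/((6 + 2)**2)) = 20190 + (-7 + 15/(8**2)) = 20190 + (-7 + 15/64) = 20190 - 433/64 = 1291727/64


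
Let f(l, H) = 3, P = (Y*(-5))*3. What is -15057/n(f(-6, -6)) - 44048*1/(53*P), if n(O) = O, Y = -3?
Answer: -12014363/2385 ≈ -5037.5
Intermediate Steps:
P = 45 (P = -3*(-5)*3 = 15*3 = 45)
-15057/n(f(-6, -6)) - 44048*1/(53*P) = -15057/3 - 44048/(53*45) = -15057*⅓ - 44048/2385 = -5019 - 44048*1/2385 = -5019 - 44048/2385 = -12014363/2385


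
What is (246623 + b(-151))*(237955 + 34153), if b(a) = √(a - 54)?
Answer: 67108091284 + 272108*I*√205 ≈ 6.7108e+10 + 3.896e+6*I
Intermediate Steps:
b(a) = √(-54 + a)
(246623 + b(-151))*(237955 + 34153) = (246623 + √(-54 - 151))*(237955 + 34153) = (246623 + √(-205))*272108 = (246623 + I*√205)*272108 = 67108091284 + 272108*I*√205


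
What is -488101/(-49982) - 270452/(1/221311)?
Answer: -2991622756065603/49982 ≈ -5.9854e+10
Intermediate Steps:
-488101/(-49982) - 270452/(1/221311) = -488101*(-1/49982) - 270452/1/221311 = 488101/49982 - 270452*221311 = 488101/49982 - 59854002572 = -2991622756065603/49982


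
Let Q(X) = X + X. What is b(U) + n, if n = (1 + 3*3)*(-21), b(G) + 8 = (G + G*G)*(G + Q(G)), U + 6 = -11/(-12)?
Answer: -307897/576 ≈ -534.54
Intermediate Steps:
Q(X) = 2*X
U = -61/12 (U = -6 - 11/(-12) = -6 - 11*(-1/12) = -6 + 11/12 = -61/12 ≈ -5.0833)
b(G) = -8 + 3*G*(G + G²) (b(G) = -8 + (G + G*G)*(G + 2*G) = -8 + (G + G²)*(3*G) = -8 + 3*G*(G + G²))
n = -210 (n = (1 + 9)*(-21) = 10*(-21) = -210)
b(U) + n = (-8 + 3*(-61/12)² + 3*(-61/12)³) - 210 = (-8 + 3*(3721/144) + 3*(-226981/1728)) - 210 = (-8 + 3721/48 - 226981/576) - 210 = -186937/576 - 210 = -307897/576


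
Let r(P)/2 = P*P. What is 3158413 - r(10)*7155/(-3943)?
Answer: 12455053459/3943 ≈ 3.1588e+6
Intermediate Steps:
r(P) = 2*P² (r(P) = 2*(P*P) = 2*P²)
3158413 - r(10)*7155/(-3943) = 3158413 - 2*10²*7155/(-3943) = 3158413 - 2*100*7155*(-1/3943) = 3158413 - 200*(-7155)/3943 = 3158413 - 1*(-1431000/3943) = 3158413 + 1431000/3943 = 12455053459/3943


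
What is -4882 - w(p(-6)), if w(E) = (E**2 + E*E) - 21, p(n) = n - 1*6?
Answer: -5149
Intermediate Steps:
p(n) = -6 + n (p(n) = n - 6 = -6 + n)
w(E) = -21 + 2*E**2 (w(E) = (E**2 + E**2) - 21 = 2*E**2 - 21 = -21 + 2*E**2)
-4882 - w(p(-6)) = -4882 - (-21 + 2*(-6 - 6)**2) = -4882 - (-21 + 2*(-12)**2) = -4882 - (-21 + 2*144) = -4882 - (-21 + 288) = -4882 - 1*267 = -4882 - 267 = -5149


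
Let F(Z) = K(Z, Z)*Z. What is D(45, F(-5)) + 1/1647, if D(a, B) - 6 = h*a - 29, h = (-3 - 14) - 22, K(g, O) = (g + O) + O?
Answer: -2928365/1647 ≈ -1778.0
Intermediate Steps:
K(g, O) = g + 2*O (K(g, O) = (O + g) + O = g + 2*O)
h = -39 (h = -17 - 22 = -39)
F(Z) = 3*Z² (F(Z) = (Z + 2*Z)*Z = (3*Z)*Z = 3*Z²)
D(a, B) = -23 - 39*a (D(a, B) = 6 + (-39*a - 29) = 6 + (-29 - 39*a) = -23 - 39*a)
D(45, F(-5)) + 1/1647 = (-23 - 39*45) + 1/1647 = (-23 - 1755) + 1/1647 = -1778 + 1/1647 = -2928365/1647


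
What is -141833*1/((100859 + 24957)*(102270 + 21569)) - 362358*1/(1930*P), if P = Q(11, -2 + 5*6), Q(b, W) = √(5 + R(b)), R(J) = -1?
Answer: -1411468579863193/15035595157160 ≈ -93.875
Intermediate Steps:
Q(b, W) = 2 (Q(b, W) = √(5 - 1) = √4 = 2)
P = 2
-141833*1/((100859 + 24957)*(102270 + 21569)) - 362358*1/(1930*P) = -141833*1/((100859 + 24957)*(102270 + 21569)) - 362358/(2*1930) = -141833/(125816*123839) - 362358/3860 = -141833/15580927624 - 362358*1/3860 = -141833*1/15580927624 - 181179/1930 = -141833/15580927624 - 181179/1930 = -1411468579863193/15035595157160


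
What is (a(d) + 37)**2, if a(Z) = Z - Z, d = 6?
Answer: 1369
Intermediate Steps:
a(Z) = 0
(a(d) + 37)**2 = (0 + 37)**2 = 37**2 = 1369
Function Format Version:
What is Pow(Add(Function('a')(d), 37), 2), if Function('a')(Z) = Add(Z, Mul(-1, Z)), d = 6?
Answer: 1369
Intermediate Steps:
Function('a')(Z) = 0
Pow(Add(Function('a')(d), 37), 2) = Pow(Add(0, 37), 2) = Pow(37, 2) = 1369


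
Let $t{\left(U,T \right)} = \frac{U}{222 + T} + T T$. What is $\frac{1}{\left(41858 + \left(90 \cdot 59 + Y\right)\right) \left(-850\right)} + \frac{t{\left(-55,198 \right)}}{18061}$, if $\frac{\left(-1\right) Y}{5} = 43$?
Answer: $\frac{21904796981521}{10091415782700} \approx 2.1706$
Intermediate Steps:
$Y = -215$ ($Y = \left(-5\right) 43 = -215$)
$t{\left(U,T \right)} = T^{2} + \frac{U}{222 + T}$ ($t{\left(U,T \right)} = \frac{U}{222 + T} + T^{2} = T^{2} + \frac{U}{222 + T}$)
$\frac{1}{\left(41858 + \left(90 \cdot 59 + Y\right)\right) \left(-850\right)} + \frac{t{\left(-55,198 \right)}}{18061} = \frac{1}{\left(41858 + \left(90 \cdot 59 - 215\right)\right) \left(-850\right)} + \frac{\frac{1}{222 + 198} \left(-55 + 198^{3} + 222 \cdot 198^{2}\right)}{18061} = \frac{1}{41858 + \left(5310 - 215\right)} \left(- \frac{1}{850}\right) + \frac{-55 + 7762392 + 222 \cdot 39204}{420} \cdot \frac{1}{18061} = \frac{1}{41858 + 5095} \left(- \frac{1}{850}\right) + \frac{-55 + 7762392 + 8703288}{420} \cdot \frac{1}{18061} = \frac{1}{46953} \left(- \frac{1}{850}\right) + \frac{1}{420} \cdot 16465625 \cdot \frac{1}{18061} = \frac{1}{46953} \left(- \frac{1}{850}\right) + \frac{3293125}{84} \cdot \frac{1}{18061} = - \frac{1}{39910050} + \frac{3293125}{1517124} = \frac{21904796981521}{10091415782700}$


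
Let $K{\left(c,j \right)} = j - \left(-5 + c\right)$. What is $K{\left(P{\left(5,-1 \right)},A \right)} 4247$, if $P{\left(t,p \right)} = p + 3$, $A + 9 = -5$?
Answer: $-46717$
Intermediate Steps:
$A = -14$ ($A = -9 - 5 = -14$)
$P{\left(t,p \right)} = 3 + p$
$K{\left(c,j \right)} = 5 + j - c$
$K{\left(P{\left(5,-1 \right)},A \right)} 4247 = \left(5 - 14 - \left(3 - 1\right)\right) 4247 = \left(5 - 14 - 2\right) 4247 = \left(-11\right) 4247 = -46717$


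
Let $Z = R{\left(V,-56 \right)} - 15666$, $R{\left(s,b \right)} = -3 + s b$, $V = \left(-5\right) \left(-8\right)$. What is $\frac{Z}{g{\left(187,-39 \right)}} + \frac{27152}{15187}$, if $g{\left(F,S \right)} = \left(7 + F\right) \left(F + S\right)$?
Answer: $\frac{507604241}{436049144} \approx 1.1641$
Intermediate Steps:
$V = 40$
$R{\left(s,b \right)} = -3 + b s$
$Z = -17909$ ($Z = \left(-3 - 2240\right) - 15666 = -2243 - 15666 = -17909$)
$\frac{Z}{g{\left(187,-39 \right)}} + \frac{27152}{15187} = - \frac{17909}{187^{2} + 7 \cdot 187 + 7 \left(-39\right) + 187 \left(-39\right)} + \frac{27152}{15187} = - \frac{17909}{34969 + 1309 - 273 - 7293} + 27152 \cdot \frac{1}{15187} = - \frac{17909}{28712} + \frac{27152}{15187} = \frac{507604241}{436049144}$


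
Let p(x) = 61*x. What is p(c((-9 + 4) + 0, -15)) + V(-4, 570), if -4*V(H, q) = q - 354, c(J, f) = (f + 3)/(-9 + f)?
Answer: -47/2 ≈ -23.500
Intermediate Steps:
c(J, f) = (3 + f)/(-9 + f)
V(H, q) = 177/2 - q/4 (V(H, q) = -(q - 354)/4 = -(-354 + q)/4 = 177/2 - q/4)
p(c((-9 + 4) + 0, -15)) + V(-4, 570) = 61*((3 - 15)/(-9 - 15)) + (177/2 - ¼*570) = 61*(-12/(-24)) + (177/2 - 285/2) = 61*(-1/24*(-12)) - 54 = 61*(½) - 54 = 61/2 - 54 = -47/2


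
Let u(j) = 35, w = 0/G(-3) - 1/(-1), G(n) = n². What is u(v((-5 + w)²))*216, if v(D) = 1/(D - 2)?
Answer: 7560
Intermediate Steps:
w = 1 (w = 0/((-3)²) - 1/(-1) = 0/9 - 1*(-1) = 0*(⅑) + 1 = 0 + 1 = 1)
v(D) = 1/(-2 + D)
u(v((-5 + w)²))*216 = 35*216 = 7560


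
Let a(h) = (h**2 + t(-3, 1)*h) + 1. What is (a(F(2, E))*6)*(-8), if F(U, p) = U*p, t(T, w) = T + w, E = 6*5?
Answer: -167088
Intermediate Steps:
E = 30
a(h) = 1 + h**2 - 2*h (a(h) = (h**2 + (-3 + 1)*h) + 1 = (h**2 - 2*h) + 1 = 1 + h**2 - 2*h)
(a(F(2, E))*6)*(-8) = ((1 + (2*30)**2 - 4*30)*6)*(-8) = ((1 + 60**2 - 2*60)*6)*(-8) = ((1 + 3600 - 120)*6)*(-8) = (3481*6)*(-8) = 20886*(-8) = -167088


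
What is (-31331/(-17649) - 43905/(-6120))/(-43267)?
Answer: -3068651/14836031784 ≈ -0.00020684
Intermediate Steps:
(-31331/(-17649) - 43905/(-6120))/(-43267) = (-31331*(-1/17649) - 43905*(-1/6120))*(-1/43267) = (31331/17649 + 2927/408)*(-1/43267) = (21480557/2400264)*(-1/43267) = -3068651/14836031784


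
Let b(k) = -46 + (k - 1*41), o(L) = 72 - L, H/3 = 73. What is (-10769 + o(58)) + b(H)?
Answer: -10623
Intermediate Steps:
H = 219 (H = 3*73 = 219)
b(k) = -87 + k (b(k) = -46 + (k - 41) = -46 + (-41 + k) = -87 + k)
(-10769 + o(58)) + b(H) = (-10769 + (72 - 1*58)) + (-87 + 219) = (-10769 + (72 - 58)) + 132 = (-10769 + 14) + 132 = -10755 + 132 = -10623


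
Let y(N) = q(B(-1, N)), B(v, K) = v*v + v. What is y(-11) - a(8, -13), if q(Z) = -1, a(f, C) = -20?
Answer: 19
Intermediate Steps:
B(v, K) = v + v² (B(v, K) = v² + v = v + v²)
y(N) = -1
y(-11) - a(8, -13) = -1 - 1*(-20) = -1 + 20 = 19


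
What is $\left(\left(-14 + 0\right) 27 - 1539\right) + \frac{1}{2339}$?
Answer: $- \frac{4483862}{2339} \approx -1917.0$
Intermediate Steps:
$\left(\left(-14 + 0\right) 27 - 1539\right) + \frac{1}{2339} = \left(\left(-14\right) 27 - 1539\right) + \frac{1}{2339} = \left(-378 - 1539\right) + \frac{1}{2339} = -1917 + \frac{1}{2339} = - \frac{4483862}{2339}$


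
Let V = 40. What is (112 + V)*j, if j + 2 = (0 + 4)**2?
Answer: 2128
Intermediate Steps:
j = 14 (j = -2 + (0 + 4)**2 = -2 + 4**2 = -2 + 16 = 14)
(112 + V)*j = (112 + 40)*14 = 152*14 = 2128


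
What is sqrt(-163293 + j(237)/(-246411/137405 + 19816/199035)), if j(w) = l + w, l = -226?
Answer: I*sqrt(14015605302910286520253458)/9264319181 ≈ 404.1*I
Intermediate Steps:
j(w) = -226 + w
sqrt(-163293 + j(237)/(-246411/137405 + 19816/199035)) = sqrt(-163293 + (-226 + 237)/(-246411/137405 + 19816/199035)) = sqrt(-163293 + 11/(-246411*1/137405 + 19816*(1/199035))) = sqrt(-163293 + 11/(-246411/137405 + 19816/199035)) = sqrt(-163293 + 11/(-9264319181/5469680835)) = sqrt(-163293 + 11*(-5469680835/9264319181)) = sqrt(-163293 - 60166489185/9264319181) = sqrt(-1512858638512218/9264319181) = I*sqrt(14015605302910286520253458)/9264319181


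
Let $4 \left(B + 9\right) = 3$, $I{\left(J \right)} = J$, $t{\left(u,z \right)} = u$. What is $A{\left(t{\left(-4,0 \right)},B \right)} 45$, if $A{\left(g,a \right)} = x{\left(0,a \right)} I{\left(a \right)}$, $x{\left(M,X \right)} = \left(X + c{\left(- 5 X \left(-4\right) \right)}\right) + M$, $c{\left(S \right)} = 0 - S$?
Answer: $- \frac{931095}{16} \approx -58193.0$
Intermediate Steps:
$c{\left(S \right)} = - S$
$B = - \frac{33}{4}$ ($B = -9 + \frac{1}{4} \cdot 3 = -9 + \frac{3}{4} = - \frac{33}{4} \approx -8.25$)
$x{\left(M,X \right)} = M - 19 X$ ($x{\left(M,X \right)} = \left(X - - 5 X \left(-4\right)\right) + M = \left(X - 20 X\right) + M = - 19 X + M = M - 19 X$)
$A{\left(g,a \right)} = - 19 a^{2}$ ($A{\left(g,a \right)} = \left(0 - 19 a\right) a = - 19 a a = - 19 a^{2}$)
$A{\left(t{\left(-4,0 \right)},B \right)} 45 = - 19 \left(- \frac{33}{4}\right)^{2} \cdot 45 = \left(-19\right) \frac{1089}{16} \cdot 45 = \left(- \frac{20691}{16}\right) 45 = - \frac{931095}{16}$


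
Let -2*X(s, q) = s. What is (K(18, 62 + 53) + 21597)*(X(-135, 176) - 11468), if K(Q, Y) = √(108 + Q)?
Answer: -492433197/2 - 68403*√14/2 ≈ -2.4634e+8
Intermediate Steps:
X(s, q) = -s/2
(K(18, 62 + 53) + 21597)*(X(-135, 176) - 11468) = (√(108 + 18) + 21597)*(-½*(-135) - 11468) = (√126 + 21597)*(135/2 - 11468) = (3*√14 + 21597)*(-22801/2) = (21597 + 3*√14)*(-22801/2) = -492433197/2 - 68403*√14/2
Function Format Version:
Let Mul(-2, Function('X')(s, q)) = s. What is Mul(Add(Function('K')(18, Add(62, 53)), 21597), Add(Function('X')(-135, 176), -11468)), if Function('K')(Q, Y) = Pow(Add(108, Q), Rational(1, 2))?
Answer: Add(Rational(-492433197, 2), Mul(Rational(-68403, 2), Pow(14, Rational(1, 2)))) ≈ -2.4634e+8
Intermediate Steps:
Function('X')(s, q) = Mul(Rational(-1, 2), s)
Mul(Add(Function('K')(18, Add(62, 53)), 21597), Add(Function('X')(-135, 176), -11468)) = Mul(Add(Pow(Add(108, 18), Rational(1, 2)), 21597), Add(Mul(Rational(-1, 2), -135), -11468)) = Mul(Add(Pow(126, Rational(1, 2)), 21597), Add(Rational(135, 2), -11468)) = Mul(Add(Mul(3, Pow(14, Rational(1, 2))), 21597), Rational(-22801, 2)) = Mul(Add(21597, Mul(3, Pow(14, Rational(1, 2)))), Rational(-22801, 2)) = Add(Rational(-492433197, 2), Mul(Rational(-68403, 2), Pow(14, Rational(1, 2))))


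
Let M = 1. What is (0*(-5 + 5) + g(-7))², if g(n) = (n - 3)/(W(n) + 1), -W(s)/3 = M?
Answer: 25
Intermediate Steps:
W(s) = -3 (W(s) = -3*1 = -3)
g(n) = 3/2 - n/2 (g(n) = (n - 3)/(-3 + 1) = (-3 + n)/(-2) = (-3 + n)*(-½) = 3/2 - n/2)
(0*(-5 + 5) + g(-7))² = (0*(-5 + 5) + (3/2 - ½*(-7)))² = (0*0 + (3/2 + 7/2))² = (0 + 5)² = 5² = 25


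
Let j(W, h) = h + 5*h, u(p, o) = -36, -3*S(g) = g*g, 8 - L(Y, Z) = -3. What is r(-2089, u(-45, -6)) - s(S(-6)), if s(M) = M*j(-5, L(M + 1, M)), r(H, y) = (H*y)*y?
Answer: -2706552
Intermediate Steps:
L(Y, Z) = 11 (L(Y, Z) = 8 - 1*(-3) = 8 + 3 = 11)
S(g) = -g**2/3 (S(g) = -g*g/3 = -g**2/3)
j(W, h) = 6*h
r(H, y) = H*y**2
s(M) = 66*M (s(M) = M*(6*11) = M*66 = 66*M)
r(-2089, u(-45, -6)) - s(S(-6)) = -2089*(-36)**2 - 66*(-1/3*(-6)**2) = -2089*1296 - 66*(-1/3*36) = -2707344 - 66*(-12) = -2707344 - 1*(-792) = -2707344 + 792 = -2706552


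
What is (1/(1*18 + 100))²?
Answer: 1/13924 ≈ 7.1818e-5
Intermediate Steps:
(1/(1*18 + 100))² = (1/(18 + 100))² = (1/118)² = 1/13924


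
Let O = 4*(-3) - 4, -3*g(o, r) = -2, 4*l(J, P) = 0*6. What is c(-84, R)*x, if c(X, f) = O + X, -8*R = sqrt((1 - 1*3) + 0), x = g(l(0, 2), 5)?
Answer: -200/3 ≈ -66.667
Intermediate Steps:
l(J, P) = 0 (l(J, P) = (0*6)/4 = (1/4)*0 = 0)
g(o, r) = 2/3 (g(o, r) = -1/3*(-2) = 2/3)
x = 2/3 ≈ 0.66667
O = -16 (O = -12 - 4 = -16)
R = -I*sqrt(2)/8 (R = -sqrt((1 - 1*3) + 0)/8 = -sqrt((1 - 3) + 0)/8 = -sqrt(-2 + 0)/8 = -I*sqrt(2)/8 ≈ -0.17678*I)
c(X, f) = -16 + X
c(-84, R)*x = (-16 - 84)*(2/3) = -100*2/3 = -200/3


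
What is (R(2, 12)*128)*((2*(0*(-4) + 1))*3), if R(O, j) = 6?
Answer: 4608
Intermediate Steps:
(R(2, 12)*128)*((2*(0*(-4) + 1))*3) = (6*128)*((2*(0*(-4) + 1))*3) = 768*((2*(0 + 1))*3) = 768*((2*1)*3) = 768*(2*3) = 768*6 = 4608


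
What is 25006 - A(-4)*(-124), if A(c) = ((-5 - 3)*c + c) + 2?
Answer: 28726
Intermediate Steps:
A(c) = 2 - 7*c (A(c) = (-8*c + c) + 2 = -7*c + 2 = 2 - 7*c)
25006 - A(-4)*(-124) = 25006 - (2 - 7*(-4))*(-124) = 25006 - (2 + 28)*(-124) = 25006 - 30*(-124) = 25006 - 1*(-3720) = 25006 + 3720 = 28726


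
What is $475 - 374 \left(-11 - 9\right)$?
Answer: $7955$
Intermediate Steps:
$475 - 374 \left(-11 - 9\right) = 475 - -7480 = 475 + 7480 = 7955$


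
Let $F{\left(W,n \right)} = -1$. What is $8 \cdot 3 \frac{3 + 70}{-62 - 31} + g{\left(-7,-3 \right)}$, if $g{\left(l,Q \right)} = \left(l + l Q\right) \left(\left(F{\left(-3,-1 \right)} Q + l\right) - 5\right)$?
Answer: $- \frac{4490}{31} \approx -144.84$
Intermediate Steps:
$g{\left(l,Q \right)} = \left(l + Q l\right) \left(-5 + l - Q\right)$ ($g{\left(l,Q \right)} = \left(l + l Q\right) \left(\left(- Q + l\right) - 5\right) = \left(l + Q l\right) \left(\left(l - Q\right) - 5\right) = \left(l + Q l\right) \left(-5 + l - Q\right)$)
$8 \cdot 3 \frac{3 + 70}{-62 - 31} + g{\left(-7,-3 \right)} = 8 \cdot 3 \frac{3 + 70}{-62 - 31} - 7 \left(-5 - 7 - \left(-3\right)^{2} - -18 - -21\right) = 24 \frac{73}{-93} - 7 \left(-5 - 7 - 9 + 18 + 21\right) = 24 \cdot 73 \left(- \frac{1}{93}\right) - 7 \left(-5 - 7 - 9 + 18 + 21\right) = 24 \left(- \frac{73}{93}\right) - 126 = - \frac{584}{31} - 126 = - \frac{4490}{31}$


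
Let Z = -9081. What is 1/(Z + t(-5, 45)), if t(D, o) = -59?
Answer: -1/9140 ≈ -0.00010941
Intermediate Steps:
1/(Z + t(-5, 45)) = 1/(-9081 - 59) = 1/(-9140) = -1/9140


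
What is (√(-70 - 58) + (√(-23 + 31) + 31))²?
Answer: 841 + 64*I + √2*(124 + 496*I) ≈ 1016.4 + 765.45*I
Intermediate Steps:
(√(-70 - 58) + (√(-23 + 31) + 31))² = (√(-128) + (√8 + 31))² = (8*I*√2 + (2*√2 + 31))² = (8*I*√2 + (31 + 2*√2))² = (31 + 2*√2 + 8*I*√2)²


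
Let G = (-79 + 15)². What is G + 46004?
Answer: 50100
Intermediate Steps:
G = 4096 (G = (-64)² = 4096)
G + 46004 = 4096 + 46004 = 50100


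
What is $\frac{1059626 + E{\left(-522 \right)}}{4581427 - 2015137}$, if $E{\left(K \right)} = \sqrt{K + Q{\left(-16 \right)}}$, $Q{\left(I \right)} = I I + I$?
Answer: $\frac{529813}{1283145} + \frac{i \sqrt{282}}{2566290} \approx 0.4129 + 6.5436 \cdot 10^{-6} i$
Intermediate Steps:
$Q{\left(I \right)} = I + I^{2}$ ($Q{\left(I \right)} = I^{2} + I = I + I^{2}$)
$E{\left(K \right)} = \sqrt{240 + K}$ ($E{\left(K \right)} = \sqrt{K - 16 \left(1 - 16\right)} = \sqrt{K - -240} = \sqrt{K + 240} = \sqrt{240 + K}$)
$\frac{1059626 + E{\left(-522 \right)}}{4581427 - 2015137} = \frac{1059626 + \sqrt{240 - 522}}{4581427 - 2015137} = \frac{1059626 + \sqrt{-282}}{2566290} = \left(1059626 + i \sqrt{282}\right) \frac{1}{2566290} = \frac{529813}{1283145} + \frac{i \sqrt{282}}{2566290}$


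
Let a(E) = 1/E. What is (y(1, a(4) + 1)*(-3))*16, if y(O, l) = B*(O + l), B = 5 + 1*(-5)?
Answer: 0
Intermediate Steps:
B = 0 (B = 5 - 5 = 0)
a(E) = 1/E
y(O, l) = 0 (y(O, l) = 0*(O + l) = 0)
(y(1, a(4) + 1)*(-3))*16 = (0*(-3))*16 = 0*16 = 0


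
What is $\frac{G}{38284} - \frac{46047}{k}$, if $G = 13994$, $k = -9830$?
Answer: $\frac{237553046}{47041465} \approx 5.0499$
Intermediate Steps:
$\frac{G}{38284} - \frac{46047}{k} = \frac{13994}{38284} - \frac{46047}{-9830} = 13994 \cdot \frac{1}{38284} - - \frac{46047}{9830} = \frac{6997}{19142} + \frac{46047}{9830} = \frac{237553046}{47041465}$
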